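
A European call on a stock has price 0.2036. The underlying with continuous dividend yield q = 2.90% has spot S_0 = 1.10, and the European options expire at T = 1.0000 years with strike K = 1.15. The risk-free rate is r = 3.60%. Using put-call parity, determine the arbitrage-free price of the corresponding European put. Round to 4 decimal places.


Answer: Put price = 0.2444

Derivation:
Put-call parity: C - P = S_0 * exp(-qT) - K * exp(-rT).
S_0 * exp(-qT) = 1.1000 * 0.97141646 = 1.06855811
K * exp(-rT) = 1.1500 * 0.96464029 = 1.10933634
P = C - S*exp(-qT) + K*exp(-rT)
P = 0.2036 - 1.06855811 + 1.10933634 = 0.2444


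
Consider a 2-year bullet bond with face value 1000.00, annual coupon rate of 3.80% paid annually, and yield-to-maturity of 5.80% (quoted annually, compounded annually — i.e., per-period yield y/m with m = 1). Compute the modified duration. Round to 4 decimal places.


Coupon per period c = face * coupon_rate / m = 38.000000
Periods per year m = 1; per-period yield y/m = 0.058000
Number of cashflows N = 2
Cashflows (t years, CF_t, discount factor 1/(1+y/m)^(m*t), PV):
  t = 1.0000: CF_t = 38.000000, DF = 0.945180, PV = 35.916824
  t = 2.0000: CF_t = 1038.000000, DF = 0.893364, PV = 927.312295
Price P = sum_t PV_t = 963.229119
First compute Macaulay numerator sum_t t * PV_t:
  t * PV_t at t = 1.0000: 35.916824
  t * PV_t at t = 2.0000: 1854.624590
Macaulay duration D = 1890.541415 / 963.229119 = 1.962712
Modified duration = D / (1 + y/m) = 1.962712 / (1 + 0.058000) = 1.855115

Answer: Modified duration = 1.8551


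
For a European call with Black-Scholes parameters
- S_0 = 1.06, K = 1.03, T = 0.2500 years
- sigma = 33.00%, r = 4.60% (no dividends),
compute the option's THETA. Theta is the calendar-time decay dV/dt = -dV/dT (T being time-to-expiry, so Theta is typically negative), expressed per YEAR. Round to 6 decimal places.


d1 = 0.3261976114; d2 = 0.1611976114
phi(d1) = 0.3782722994; exp(-qT) = 1.0000000000; exp(-rT) = 0.9885658722
Theta = -S*exp(-qT)*phi(d1)*sigma/(2*sqrt(T)) - r*K*exp(-rT)*N(d2) + q*S*exp(-qT)*N(d1)
N(d1) = 0.6278625758; N(d2) = 0.5640311188; sqrt(T) = 0.5000000000
Term 1 = -1.0600 * 1.0000000000 * 0.3782722994 * 0.3300 / (2 * 0.5000000000) = -0.1323196503
Term 2 = -0.0460 * 1.0300 * 0.9885658722 * 0.5640311188 = -0.0264182311
Term 3 = 0 (no dividend yield, q = 0)
Theta = -0.1323196503 + (-0.0264182311) + (0.0000000000) = -0.158738

Answer: Theta = -0.158738


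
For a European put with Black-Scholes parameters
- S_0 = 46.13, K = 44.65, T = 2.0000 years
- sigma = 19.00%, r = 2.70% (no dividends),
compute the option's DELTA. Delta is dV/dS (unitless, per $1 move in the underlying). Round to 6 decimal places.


Answer: Delta = -0.323952

Derivation:
d1 = 0.4566763186; d2 = 0.1879757418
phi(d1) = 0.3594374304; exp(-qT) = 1.0000000000; exp(-rT) = 0.9474321065
N(-d1) = 0.3239518574
Delta = -exp(-qT) * N(-d1) = -1.0000000000 * 0.3239518574 = -0.323952


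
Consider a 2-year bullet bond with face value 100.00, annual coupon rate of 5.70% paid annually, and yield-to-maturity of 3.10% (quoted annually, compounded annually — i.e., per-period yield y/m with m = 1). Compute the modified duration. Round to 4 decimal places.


Coupon per period c = face * coupon_rate / m = 5.700000
Periods per year m = 1; per-period yield y/m = 0.031000
Number of cashflows N = 2
Cashflows (t years, CF_t, discount factor 1/(1+y/m)^(m*t), PV):
  t = 1.0000: CF_t = 5.700000, DF = 0.969932, PV = 5.528613
  t = 2.0000: CF_t = 105.700000, DF = 0.940768, PV = 99.439208
Price P = sum_t PV_t = 104.967821
First compute Macaulay numerator sum_t t * PV_t:
  t * PV_t at t = 1.0000: 5.528613
  t * PV_t at t = 2.0000: 198.878416
Macaulay duration D = 204.407029 / 104.967821 = 1.947330
Modified duration = D / (1 + y/m) = 1.947330 / (1 + 0.031000) = 1.888778

Answer: Modified duration = 1.8888


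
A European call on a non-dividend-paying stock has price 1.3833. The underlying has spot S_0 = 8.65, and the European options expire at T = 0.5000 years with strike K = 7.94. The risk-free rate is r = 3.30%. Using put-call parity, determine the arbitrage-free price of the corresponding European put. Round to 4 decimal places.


Answer: Put price = 0.5434

Derivation:
Put-call parity: C - P = S_0 * exp(-qT) - K * exp(-rT).
S_0 * exp(-qT) = 8.6500 * 1.00000000 = 8.65000000
K * exp(-rT) = 7.9400 * 0.98363538 = 7.81006491
P = C - S*exp(-qT) + K*exp(-rT)
P = 1.3833 - 8.65000000 + 7.81006491 = 0.5434


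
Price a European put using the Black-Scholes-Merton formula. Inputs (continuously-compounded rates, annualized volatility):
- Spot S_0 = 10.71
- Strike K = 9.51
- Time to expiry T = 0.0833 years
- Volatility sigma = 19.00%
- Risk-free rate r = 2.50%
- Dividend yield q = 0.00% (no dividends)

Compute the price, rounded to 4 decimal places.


Answer: Price = 0.0027

Derivation:
d1 = (ln(S/K) + (r - q + 0.5*sigma^2) * T) / (sigma * sqrt(T)) = 2.23242323
d2 = d1 - sigma * sqrt(T) = 2.17758592
exp(-rT) = 0.99791967; exp(-qT) = 1.00000000
P = K * exp(-rT) * N(-d2) - S_0 * exp(-qT) * N(-d1)
N(-d1) = 0.01279350; N(-d2) = 0.01471844
P = 9.5100 * 0.99791967 * 0.01471844 - 10.7100 * 1.00000000 * 0.01279350 = 0.0027


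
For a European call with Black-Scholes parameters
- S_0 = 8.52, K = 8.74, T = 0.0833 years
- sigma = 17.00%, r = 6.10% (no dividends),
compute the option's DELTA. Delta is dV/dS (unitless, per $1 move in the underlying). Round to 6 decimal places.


Answer: Delta = 0.347714

Derivation:
d1 = -0.3914986382; d2 = -0.4405635951
phi(d1) = 0.3695112380; exp(-qT) = 1.0000000000; exp(-rT) = 0.9949315880
N(d1) = 0.3477143475
Delta = exp(-qT) * N(d1) = 1.0000000000 * 0.3477143475 = 0.347714


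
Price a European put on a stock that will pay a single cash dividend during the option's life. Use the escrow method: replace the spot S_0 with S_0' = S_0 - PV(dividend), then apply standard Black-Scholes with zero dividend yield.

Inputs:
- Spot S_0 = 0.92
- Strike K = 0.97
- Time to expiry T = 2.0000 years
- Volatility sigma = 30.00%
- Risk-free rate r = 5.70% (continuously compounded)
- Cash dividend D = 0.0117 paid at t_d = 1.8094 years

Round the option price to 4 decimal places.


PV(D) = D * exp(-r * t_d) = 0.0117 * 0.90200447 = 0.01055345
S_0' = S_0 - PV(D) = 0.9200 - 0.01055345 = 0.90944655
d1 = (ln(S_0'/K) + (r + sigma^2/2)*T) / (sigma*sqrt(T)) = 0.32889930
d2 = d1 - sigma*sqrt(T) = -0.09536477
exp(-rT) = 0.89225796
N(-d1) = 0.37111590; N(-d2) = 0.53798745
P = K * exp(-rT) * N(-d2) - S_0' * N(-d1) = 0.9700 * 0.89225796 * 0.53798745 - 0.90944655 * 0.37111590 = 0.1281

Answer: Price = 0.1281


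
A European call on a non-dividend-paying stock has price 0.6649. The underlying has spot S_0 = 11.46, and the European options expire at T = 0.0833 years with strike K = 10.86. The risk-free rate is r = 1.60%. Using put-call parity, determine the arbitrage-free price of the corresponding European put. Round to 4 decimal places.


Put-call parity: C - P = S_0 * exp(-qT) - K * exp(-rT).
S_0 * exp(-qT) = 11.4600 * 1.00000000 = 11.46000000
K * exp(-rT) = 10.8600 * 0.99866809 = 10.84553543
P = C - S*exp(-qT) + K*exp(-rT)
P = 0.6649 - 11.46000000 + 10.84553543 = 0.0504

Answer: Put price = 0.0504


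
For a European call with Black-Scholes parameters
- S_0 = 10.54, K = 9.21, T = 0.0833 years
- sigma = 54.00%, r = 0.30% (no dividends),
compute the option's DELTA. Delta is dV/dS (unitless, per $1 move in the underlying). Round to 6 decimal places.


d1 = 0.9450081923; d2 = 0.7891547996
phi(d1) = 0.2552635406; exp(-qT) = 1.0000000000; exp(-rT) = 0.9997501312
N(d1) = 0.8276726532
Delta = exp(-qT) * N(d1) = 1.0000000000 * 0.8276726532 = 0.827673

Answer: Delta = 0.827673


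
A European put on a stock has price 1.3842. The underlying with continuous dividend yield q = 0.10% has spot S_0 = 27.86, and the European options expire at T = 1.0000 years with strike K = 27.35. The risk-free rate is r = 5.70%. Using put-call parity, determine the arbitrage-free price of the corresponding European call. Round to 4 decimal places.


Answer: Call price = 3.3817

Derivation:
Put-call parity: C - P = S_0 * exp(-qT) - K * exp(-rT).
S_0 * exp(-qT) = 27.8600 * 0.99900050 = 27.83215393
K * exp(-rT) = 27.3500 * 0.94459407 = 25.83464780
C = P + S*exp(-qT) - K*exp(-rT)
C = 1.3842 + 27.83215393 - 25.83464780 = 3.3817


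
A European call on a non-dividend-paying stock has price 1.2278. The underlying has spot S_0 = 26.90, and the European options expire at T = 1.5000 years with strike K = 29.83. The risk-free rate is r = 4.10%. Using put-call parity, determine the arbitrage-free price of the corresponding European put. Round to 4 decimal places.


Put-call parity: C - P = S_0 * exp(-qT) - K * exp(-rT).
S_0 * exp(-qT) = 26.9000 * 1.00000000 = 26.90000000
K * exp(-rT) = 29.8300 * 0.94035295 = 28.05072837
P = C - S*exp(-qT) + K*exp(-rT)
P = 1.2278 - 26.90000000 + 28.05072837 = 2.3785

Answer: Put price = 2.3785


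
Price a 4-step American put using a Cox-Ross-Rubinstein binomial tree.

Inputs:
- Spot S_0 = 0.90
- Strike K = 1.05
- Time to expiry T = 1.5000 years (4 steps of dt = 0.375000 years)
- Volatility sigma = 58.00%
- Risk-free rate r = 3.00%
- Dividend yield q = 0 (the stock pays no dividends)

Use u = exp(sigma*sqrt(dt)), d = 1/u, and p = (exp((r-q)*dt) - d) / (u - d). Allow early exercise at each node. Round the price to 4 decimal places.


dt = T/N = 0.375000
u = exp(sigma*sqrt(dt)) = 1.426432; d = 1/u = 0.701050
p = (exp((r-q)*dt) - d) / (u - d) = 0.427724
Discount per step: exp(-r*dt) = 0.988813
Stock lattice S(k, i) with i counting down-moves:
  k=0: S(0,0) = 0.9000
  k=1: S(1,0) = 1.2838; S(1,1) = 0.6309
  k=2: S(2,0) = 1.8312; S(2,1) = 0.9000; S(2,2) = 0.4423
  k=3: S(3,0) = 2.6121; S(3,1) = 1.2838; S(3,2) = 0.6309; S(3,3) = 0.3101
  k=4: S(4,0) = 3.7260; S(4,1) = 1.8312; S(4,2) = 0.9000; S(4,3) = 0.4423; S(4,4) = 0.2174
Terminal payoffs V(N, i) = max(K - S_T, 0):
  V(4,0) = 0.000000; V(4,1) = 0.000000; V(4,2) = 0.150000; V(4,3) = 0.607676; V(4,4) = 0.832610
Backward induction: V(k, i) = exp(-r*dt) * [p * V(k+1, i) + (1-p) * V(k+1, i+1)]; then take max(V_cont, immediate exercise) for American.
  V(3,0) = exp(-r*dt) * [p*0.000000 + (1-p)*0.000000] = 0.000000; exercise = 0.000000; V(3,0) = max -> 0.000000
  V(3,1) = exp(-r*dt) * [p*0.000000 + (1-p)*0.150000] = 0.084881; exercise = 0.000000; V(3,1) = max -> 0.084881
  V(3,2) = exp(-r*dt) * [p*0.150000 + (1-p)*0.607676] = 0.407309; exercise = 0.419055; V(3,2) = max -> 0.419055
  V(3,3) = exp(-r*dt) * [p*0.607676 + (1-p)*0.832610] = 0.728162; exercise = 0.739909; V(3,3) = max -> 0.739909
  V(2,0) = exp(-r*dt) * [p*0.000000 + (1-p)*0.084881] = 0.048032; exercise = 0.000000; V(2,0) = max -> 0.048032
  V(2,1) = exp(-r*dt) * [p*0.084881 + (1-p)*0.419055] = 0.273032; exercise = 0.150000; V(2,1) = max -> 0.273032
  V(2,2) = exp(-r*dt) * [p*0.419055 + (1-p)*0.739909] = 0.595930; exercise = 0.607676; V(2,2) = max -> 0.607676
  V(1,0) = exp(-r*dt) * [p*0.048032 + (1-p)*0.273032] = 0.174816; exercise = 0.000000; V(1,0) = max -> 0.174816
  V(1,1) = exp(-r*dt) * [p*0.273032 + (1-p)*0.607676] = 0.459344; exercise = 0.419055; V(1,1) = max -> 0.459344
  V(0,0) = exp(-r*dt) * [p*0.174816 + (1-p)*0.459344] = 0.333867; exercise = 0.150000; V(0,0) = max -> 0.333867

Answer: Price = V(0,0) = 0.3339


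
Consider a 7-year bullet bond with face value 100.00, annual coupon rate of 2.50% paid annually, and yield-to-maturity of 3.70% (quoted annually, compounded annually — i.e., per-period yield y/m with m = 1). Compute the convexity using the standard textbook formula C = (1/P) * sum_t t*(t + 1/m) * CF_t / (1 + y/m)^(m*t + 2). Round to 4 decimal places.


Coupon per period c = face * coupon_rate / m = 2.500000
Periods per year m = 1; per-period yield y/m = 0.037000
Number of cashflows N = 7
Cashflows (t years, CF_t, discount factor 1/(1+y/m)^(m*t), PV):
  t = 1.0000: CF_t = 2.500000, DF = 0.964320, PV = 2.410800
  t = 2.0000: CF_t = 2.500000, DF = 0.929913, PV = 2.324783
  t = 3.0000: CF_t = 2.500000, DF = 0.896734, PV = 2.241835
  t = 4.0000: CF_t = 2.500000, DF = 0.864739, PV = 2.161847
  t = 5.0000: CF_t = 2.500000, DF = 0.833885, PV = 2.084713
  t = 6.0000: CF_t = 2.500000, DF = 0.804132, PV = 2.010331
  t = 7.0000: CF_t = 102.500000, DF = 0.775441, PV = 79.482693
Price P = sum_t PV_t = 92.717002
Convexity numerator sum_t t*(t + 1/m) * CF_t / (1+y/m)^(m*t + 2):
  t = 1.0000: term = 4.483671
  t = 2.0000: term = 12.971083
  t = 3.0000: term = 25.016553
  t = 4.0000: term = 40.206611
  t = 5.0000: term = 58.158068
  t = 6.0000: term = 78.516196
  t = 7.0000: term = 4139.072989
Convexity = (1/P) * sum = 4358.425170 / 92.717002 = 47.007831

Answer: Convexity = 47.0078


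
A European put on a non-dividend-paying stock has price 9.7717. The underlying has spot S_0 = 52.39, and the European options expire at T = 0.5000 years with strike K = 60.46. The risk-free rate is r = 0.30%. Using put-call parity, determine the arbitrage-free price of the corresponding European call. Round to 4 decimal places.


Put-call parity: C - P = S_0 * exp(-qT) - K * exp(-rT).
S_0 * exp(-qT) = 52.3900 * 1.00000000 = 52.39000000
K * exp(-rT) = 60.4600 * 0.99850112 = 60.36937798
C = P + S*exp(-qT) - K*exp(-rT)
C = 9.7717 + 52.39000000 - 60.36937798 = 1.7923

Answer: Call price = 1.7923


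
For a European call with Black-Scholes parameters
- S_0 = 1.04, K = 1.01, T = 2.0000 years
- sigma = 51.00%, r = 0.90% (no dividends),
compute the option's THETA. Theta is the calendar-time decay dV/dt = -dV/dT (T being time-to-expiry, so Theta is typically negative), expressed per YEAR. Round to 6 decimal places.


d1 = 0.4261640817; d2 = -0.2950848351
phi(d1) = 0.3643113407; exp(-qT) = 1.0000000000; exp(-rT) = 0.9821610324
Theta = -S*exp(-qT)*phi(d1)*sigma/(2*sqrt(T)) - r*K*exp(-rT)*N(d2) + q*S*exp(-qT)*N(d1)
N(d1) = 0.6650058559; N(d2) = 0.3839645370; sqrt(T) = 1.4142135624
Term 1 = -1.0400 * 1.0000000000 * 0.3643113407 * 0.5100 / (2 * 1.4142135624) = -0.0683173816
Term 2 = -0.0090 * 1.0100 * 0.9821610324 * 0.3839645370 = -0.0034279754
Term 3 = 0 (no dividend yield, q = 0)
Theta = -0.0683173816 + (-0.0034279754) + (0.0000000000) = -0.071745

Answer: Theta = -0.071745


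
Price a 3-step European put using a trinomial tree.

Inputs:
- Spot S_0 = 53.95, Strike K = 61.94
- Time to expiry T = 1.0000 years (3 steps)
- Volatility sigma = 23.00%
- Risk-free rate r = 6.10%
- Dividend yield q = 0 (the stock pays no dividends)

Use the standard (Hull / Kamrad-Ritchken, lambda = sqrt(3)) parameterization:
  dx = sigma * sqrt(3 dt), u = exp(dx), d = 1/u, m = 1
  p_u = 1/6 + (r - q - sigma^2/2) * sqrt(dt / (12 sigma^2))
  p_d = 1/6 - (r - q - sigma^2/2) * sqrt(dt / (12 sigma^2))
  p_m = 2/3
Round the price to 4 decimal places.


Answer: Price = V(0,0) = 7.7853

Derivation:
dt = T/N = 0.333333; dx = sigma*sqrt(3*dt) = 0.230000
u = exp(dx) = 1.258600; d = 1/u = 0.794534
p_u = 0.191703, p_m = 0.666667, p_d = 0.141630
Discount per step: exp(-r*dt) = 0.979872
Stock lattice S(k, j) with j the centered position index:
  k=0: S(0,+0) = 53.9500
  k=1: S(1,-1) = 42.8651; S(1,+0) = 53.9500; S(1,+1) = 67.9015
  k=2: S(2,-2) = 34.0578; S(2,-1) = 42.8651; S(2,+0) = 53.9500; S(2,+1) = 67.9015; S(2,+2) = 85.4608
  k=3: S(3,-3) = 27.0600; S(3,-2) = 34.0578; S(3,-1) = 42.8651; S(3,+0) = 53.9500; S(3,+1) = 67.9015; S(3,+2) = 85.4608; S(3,+3) = 107.5610
Terminal payoffs V(N, j) = max(K - S_T, 0):
  V(3,-3) = 34.879971; V(3,-2) = 27.882247; V(3,-1) = 19.074912; V(3,+0) = 7.990000; V(3,+1) = 0.000000; V(3,+2) = 0.000000; V(3,+3) = 0.000000
Backward induction: V(k, j) = exp(-r*dt) * [p_u * V(k+1, j+1) + p_m * V(k+1, j) + p_d * V(k+1, j-1)]
  V(2,-2) = exp(-r*dt) * [p_u*19.074912 + p_m*27.882247 + p_d*34.879971] = 26.637768
  V(2,-1) = exp(-r*dt) * [p_u*7.990000 + p_m*19.074912 + p_d*27.882247] = 17.831014
  V(2,+0) = exp(-r*dt) * [p_u*0.000000 + p_m*7.990000 + p_d*19.074912] = 7.866662
  V(2,+1) = exp(-r*dt) * [p_u*0.000000 + p_m*0.000000 + p_d*7.990000] = 1.108850
  V(2,+2) = exp(-r*dt) * [p_u*0.000000 + p_m*0.000000 + p_d*0.000000] = 0.000000
  V(1,-1) = exp(-r*dt) * [p_u*7.866662 + p_m*17.831014 + p_d*26.637768] = 16.822563
  V(1,+0) = exp(-r*dt) * [p_u*1.108850 + p_m*7.866662 + p_d*17.831014] = 7.821755
  V(1,+1) = exp(-r*dt) * [p_u*0.000000 + p_m*1.108850 + p_d*7.866662] = 1.816087
  V(0,+0) = exp(-r*dt) * [p_u*1.816087 + p_m*7.821755 + p_d*16.822563] = 7.785318


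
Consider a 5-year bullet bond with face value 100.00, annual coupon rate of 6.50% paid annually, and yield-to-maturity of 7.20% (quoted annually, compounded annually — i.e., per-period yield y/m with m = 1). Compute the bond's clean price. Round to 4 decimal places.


Coupon per period c = face * coupon_rate / m = 6.500000
Periods per year m = 1; per-period yield y/m = 0.072000
Number of cashflows N = 5
Cashflows (t years, CF_t, discount factor 1/(1+y/m)^(m*t), PV):
  t = 1.0000: CF_t = 6.500000, DF = 0.932836, PV = 6.063433
  t = 2.0000: CF_t = 6.500000, DF = 0.870183, PV = 5.656187
  t = 3.0000: CF_t = 6.500000, DF = 0.811738, PV = 5.276294
  t = 4.0000: CF_t = 6.500000, DF = 0.757218, PV = 4.921916
  t = 5.0000: CF_t = 106.500000, DF = 0.706360, PV = 75.227336
Price P = sum_t PV_t = 97.145166

Answer: Price = 97.1452


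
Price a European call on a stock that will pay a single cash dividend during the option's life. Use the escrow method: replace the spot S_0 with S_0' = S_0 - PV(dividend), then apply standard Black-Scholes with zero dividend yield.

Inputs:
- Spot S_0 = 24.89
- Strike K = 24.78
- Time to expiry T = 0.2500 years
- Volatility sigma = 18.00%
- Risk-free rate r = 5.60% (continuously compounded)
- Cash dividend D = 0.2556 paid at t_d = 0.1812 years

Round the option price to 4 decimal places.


Answer: Price = 0.9851

Derivation:
PV(D) = D * exp(-r * t_d) = 0.2556 * 0.98990411 = 0.25301949
S_0' = S_0 - PV(D) = 24.8900 - 0.25301949 = 24.63698051
d1 = (ln(S_0'/K) + (r + sigma^2/2)*T) / (sigma*sqrt(T)) = 0.13624123
d2 = d1 - sigma*sqrt(T) = 0.04624123
exp(-rT) = 0.98609754
N(d1) = 0.55418471; N(d2) = 0.51844101
C = S_0' * N(d1) - K * exp(-rT) * N(d2) = 24.63698051 * 0.55418471 - 24.7800 * 0.98609754 * 0.51844101 = 0.9851


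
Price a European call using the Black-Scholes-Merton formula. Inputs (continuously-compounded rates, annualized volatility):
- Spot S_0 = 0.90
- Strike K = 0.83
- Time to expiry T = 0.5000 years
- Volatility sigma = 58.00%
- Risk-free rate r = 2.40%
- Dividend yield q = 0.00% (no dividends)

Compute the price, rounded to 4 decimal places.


d1 = (ln(S/K) + (r - q + 0.5*sigma^2) * T) / (sigma * sqrt(T)) = 0.43174736
d2 = d1 - sigma * sqrt(T) = 0.02162543
exp(-rT) = 0.98807171; exp(-qT) = 1.00000000
C = S_0 * exp(-qT) * N(d1) - K * exp(-rT) * N(d2)
N(d1) = 0.66703748; N(d2) = 0.50862663
C = 0.9000 * 1.00000000 * 0.66703748 - 0.8300 * 0.98807171 * 0.50862663 = 0.1832

Answer: Price = 0.1832


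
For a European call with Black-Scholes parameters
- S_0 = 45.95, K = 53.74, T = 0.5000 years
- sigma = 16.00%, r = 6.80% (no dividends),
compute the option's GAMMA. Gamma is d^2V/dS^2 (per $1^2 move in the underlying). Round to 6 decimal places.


d1 = -1.0271057841; d2 = -1.1402428691
phi(d1) = 0.2354135136; exp(-qT) = 1.0000000000; exp(-rT) = 0.9665715046
Gamma = exp(-qT) * phi(d1) / (S * sigma * sqrt(T)) = 1.0000000000 * 0.2354135136 / (45.9500 * 0.1600 * 0.7071067812) = 0.045284

Answer: Gamma = 0.045284


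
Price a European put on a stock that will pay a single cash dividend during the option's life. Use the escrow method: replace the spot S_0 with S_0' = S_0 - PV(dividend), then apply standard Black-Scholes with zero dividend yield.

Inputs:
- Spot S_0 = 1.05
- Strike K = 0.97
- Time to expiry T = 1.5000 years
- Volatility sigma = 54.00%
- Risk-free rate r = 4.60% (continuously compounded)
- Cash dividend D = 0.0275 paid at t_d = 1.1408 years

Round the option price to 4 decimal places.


PV(D) = D * exp(-r * t_d) = 0.0275 * 0.94887633 = 0.02609410
S_0' = S_0 - PV(D) = 1.0500 - 0.02609410 = 1.02390590
d1 = (ln(S_0'/K) + (r + sigma^2/2)*T) / (sigma*sqrt(T)) = 0.51678765
d2 = d1 - sigma*sqrt(T) = -0.14457458
exp(-rT) = 0.93332668
N(-d1) = 0.30265220; N(-d2) = 0.55747661
P = K * exp(-rT) * N(-d2) - S_0' * N(-d1) = 0.9700 * 0.93332668 * 0.55747661 - 1.02390590 * 0.30265220 = 0.1948

Answer: Price = 0.1948


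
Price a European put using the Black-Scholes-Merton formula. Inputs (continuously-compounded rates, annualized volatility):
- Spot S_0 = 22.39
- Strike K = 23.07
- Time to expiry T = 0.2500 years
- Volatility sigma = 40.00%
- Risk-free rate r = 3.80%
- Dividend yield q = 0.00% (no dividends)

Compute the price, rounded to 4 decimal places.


Answer: Price = 2.0422

Derivation:
d1 = (ln(S/K) + (r - q + 0.5*sigma^2) * T) / (sigma * sqrt(T)) = -0.00209321
d2 = d1 - sigma * sqrt(T) = -0.20209321
exp(-rT) = 0.99054498; exp(-qT) = 1.00000000
P = K * exp(-rT) * N(-d2) - S_0 * exp(-qT) * N(-d1)
N(-d1) = 0.50083507; N(-d2) = 0.58007807
P = 23.0700 * 0.99054498 * 0.58007807 - 22.3900 * 1.00000000 * 0.50083507 = 2.0422


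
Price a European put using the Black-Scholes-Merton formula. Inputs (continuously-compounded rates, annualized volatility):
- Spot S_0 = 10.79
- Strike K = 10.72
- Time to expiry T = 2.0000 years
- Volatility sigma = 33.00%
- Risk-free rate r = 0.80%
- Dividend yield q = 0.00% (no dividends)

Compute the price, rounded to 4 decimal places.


Answer: Price = 1.8508

Derivation:
d1 = (ln(S/K) + (r - q + 0.5*sigma^2) * T) / (sigma * sqrt(T)) = 0.28157554
d2 = d1 - sigma * sqrt(T) = -0.18511493
exp(-rT) = 0.98412732; exp(-qT) = 1.00000000
P = K * exp(-rT) * N(-d2) - S_0 * exp(-qT) * N(-d1)
N(-d1) = 0.38913450; N(-d2) = 0.57343056
P = 10.7200 * 0.98412732 * 0.57343056 - 10.7900 * 1.00000000 * 0.38913450 = 1.8508


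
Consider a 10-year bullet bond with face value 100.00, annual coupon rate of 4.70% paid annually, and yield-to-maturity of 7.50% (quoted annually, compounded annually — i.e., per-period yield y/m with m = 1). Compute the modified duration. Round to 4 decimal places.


Answer: Modified duration = 7.4108

Derivation:
Coupon per period c = face * coupon_rate / m = 4.700000
Periods per year m = 1; per-period yield y/m = 0.075000
Number of cashflows N = 10
Cashflows (t years, CF_t, discount factor 1/(1+y/m)^(m*t), PV):
  t = 1.0000: CF_t = 4.700000, DF = 0.930233, PV = 4.372093
  t = 2.0000: CF_t = 4.700000, DF = 0.865333, PV = 4.067063
  t = 3.0000: CF_t = 4.700000, DF = 0.804961, PV = 3.783315
  t = 4.0000: CF_t = 4.700000, DF = 0.748801, PV = 3.519362
  t = 5.0000: CF_t = 4.700000, DF = 0.696559, PV = 3.273826
  t = 6.0000: CF_t = 4.700000, DF = 0.647962, PV = 3.045419
  t = 7.0000: CF_t = 4.700000, DF = 0.602755, PV = 2.832948
  t = 8.0000: CF_t = 4.700000, DF = 0.560702, PV = 2.635300
  t = 9.0000: CF_t = 4.700000, DF = 0.521583, PV = 2.451442
  t = 10.0000: CF_t = 104.700000, DF = 0.485194, PV = 50.799804
Price P = sum_t PV_t = 80.780573
First compute Macaulay numerator sum_t t * PV_t:
  t * PV_t at t = 1.0000: 4.372093
  t * PV_t at t = 2.0000: 8.134127
  t * PV_t at t = 3.0000: 11.349944
  t * PV_t at t = 4.0000: 14.077450
  t * PV_t at t = 5.0000: 16.369128
  t * PV_t at t = 6.0000: 18.272515
  t * PV_t at t = 7.0000: 19.830636
  t * PV_t at t = 8.0000: 21.082404
  t * PV_t at t = 9.0000: 22.062981
  t * PV_t at t = 10.0000: 507.998043
Macaulay duration D = 643.549320 / 80.780573 = 7.966635
Modified duration = D / (1 + y/m) = 7.966635 / (1 + 0.075000) = 7.410823


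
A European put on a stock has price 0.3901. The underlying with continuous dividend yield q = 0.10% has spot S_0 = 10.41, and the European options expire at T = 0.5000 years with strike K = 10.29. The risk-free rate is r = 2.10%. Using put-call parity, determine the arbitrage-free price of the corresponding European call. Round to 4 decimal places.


Answer: Call price = 0.6124

Derivation:
Put-call parity: C - P = S_0 * exp(-qT) - K * exp(-rT).
S_0 * exp(-qT) = 10.4100 * 0.99950012 = 10.40479630
K * exp(-rT) = 10.2900 * 0.98955493 = 10.18252026
C = P + S*exp(-qT) - K*exp(-rT)
C = 0.3901 + 10.40479630 - 10.18252026 = 0.6124


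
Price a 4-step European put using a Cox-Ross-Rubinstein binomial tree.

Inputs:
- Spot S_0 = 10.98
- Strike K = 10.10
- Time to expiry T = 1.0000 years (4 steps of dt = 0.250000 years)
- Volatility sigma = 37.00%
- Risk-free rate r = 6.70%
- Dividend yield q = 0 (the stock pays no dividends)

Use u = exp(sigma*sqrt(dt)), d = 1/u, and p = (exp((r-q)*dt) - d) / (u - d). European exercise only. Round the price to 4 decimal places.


dt = T/N = 0.250000
u = exp(sigma*sqrt(dt)) = 1.203218; d = 1/u = 0.831104
p = (exp((r-q)*dt) - d) / (u - d) = 0.499274
Discount per step: exp(-r*dt) = 0.983390
Stock lattice S(k, i) with i counting down-moves:
  k=0: S(0,0) = 10.9800
  k=1: S(1,0) = 13.2113; S(1,1) = 9.1255
  k=2: S(2,0) = 15.8961; S(2,1) = 10.9800; S(2,2) = 7.5843
  k=3: S(3,0) = 19.1265; S(3,1) = 13.2113; S(3,2) = 9.1255; S(3,3) = 6.3033
  k=4: S(4,0) = 23.0134; S(4,1) = 15.8961; S(4,2) = 10.9800; S(4,3) = 7.5843; S(4,4) = 5.2387
Terminal payoffs V(N, i) = max(K - S_T, 0):
  V(4,0) = 0.000000; V(4,1) = 0.000000; V(4,2) = 0.000000; V(4,3) = 2.515737; V(4,4) = 4.861289
Backward induction: V(k, i) = exp(-r*dt) * [p * V(k+1, i) + (1-p) * V(k+1, i+1)].
  V(3,0) = exp(-r*dt) * [p*0.000000 + (1-p)*0.000000] = 0.000000
  V(3,1) = exp(-r*dt) * [p*0.000000 + (1-p)*0.000000] = 0.000000
  V(3,2) = exp(-r*dt) * [p*0.000000 + (1-p)*2.515737] = 1.238772
  V(3,3) = exp(-r*dt) * [p*2.515737 + (1-p)*4.861289] = 3.628921
  V(2,0) = exp(-r*dt) * [p*0.000000 + (1-p)*0.000000] = 0.000000
  V(2,1) = exp(-r*dt) * [p*0.000000 + (1-p)*1.238772] = 0.609982
  V(2,2) = exp(-r*dt) * [p*1.238772 + (1-p)*3.628921] = 2.395126
  V(1,0) = exp(-r*dt) * [p*0.000000 + (1-p)*0.609982] = 0.300361
  V(1,1) = exp(-r*dt) * [p*0.609982 + (1-p)*2.395126] = 1.478871
  V(0,0) = exp(-r*dt) * [p*0.300361 + (1-p)*1.478871] = 0.875681

Answer: Price = V(0,0) = 0.8757


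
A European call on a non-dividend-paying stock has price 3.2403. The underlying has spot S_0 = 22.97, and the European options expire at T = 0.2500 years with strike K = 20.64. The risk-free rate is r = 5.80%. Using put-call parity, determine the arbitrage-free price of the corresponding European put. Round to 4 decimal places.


Put-call parity: C - P = S_0 * exp(-qT) - K * exp(-rT).
S_0 * exp(-qT) = 22.9700 * 1.00000000 = 22.97000000
K * exp(-rT) = 20.6400 * 0.98560462 = 20.34287933
P = C - S*exp(-qT) + K*exp(-rT)
P = 3.2403 - 22.97000000 + 20.34287933 = 0.6132

Answer: Put price = 0.6132


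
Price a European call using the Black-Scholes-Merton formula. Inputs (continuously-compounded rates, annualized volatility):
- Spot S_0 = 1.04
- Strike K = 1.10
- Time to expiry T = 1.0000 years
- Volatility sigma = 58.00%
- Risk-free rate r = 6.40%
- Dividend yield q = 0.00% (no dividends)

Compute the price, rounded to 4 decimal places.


Answer: Price = 0.2405

Derivation:
d1 = (ln(S/K) + (r - q + 0.5*sigma^2) * T) / (sigma * sqrt(T)) = 0.30363885
d2 = d1 - sigma * sqrt(T) = -0.27636115
exp(-rT) = 0.93800500; exp(-qT) = 1.00000000
C = S_0 * exp(-qT) * N(d1) - K * exp(-rT) * N(d2)
N(d1) = 0.61929848; N(d2) = 0.39113535
C = 1.0400 * 1.00000000 * 0.61929848 - 1.1000 * 0.93800500 * 0.39113535 = 0.2405


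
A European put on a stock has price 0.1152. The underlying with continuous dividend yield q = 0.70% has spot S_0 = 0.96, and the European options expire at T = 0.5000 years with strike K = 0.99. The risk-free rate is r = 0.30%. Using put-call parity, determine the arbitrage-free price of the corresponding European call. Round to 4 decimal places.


Answer: Call price = 0.0833

Derivation:
Put-call parity: C - P = S_0 * exp(-qT) - K * exp(-rT).
S_0 * exp(-qT) = 0.9600 * 0.99650612 = 0.95664587
K * exp(-rT) = 0.9900 * 0.99850112 = 0.98851611
C = P + S*exp(-qT) - K*exp(-rT)
C = 0.1152 + 0.95664587 - 0.98851611 = 0.0833


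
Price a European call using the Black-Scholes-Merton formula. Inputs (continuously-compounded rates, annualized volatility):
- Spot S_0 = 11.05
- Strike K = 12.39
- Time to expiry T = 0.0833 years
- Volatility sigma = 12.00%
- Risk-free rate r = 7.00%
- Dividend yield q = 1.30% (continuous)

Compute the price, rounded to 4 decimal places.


Answer: Price = 0.0001

Derivation:
d1 = (ln(S/K) + (r - q + 0.5*sigma^2) * T) / (sigma * sqrt(T)) = -3.15040517
d2 = d1 - sigma * sqrt(T) = -3.18503926
exp(-rT) = 0.99418597; exp(-qT) = 0.99891769
C = S_0 * exp(-qT) * N(d1) - K * exp(-rT) * N(d2)
N(d1) = 0.00081522; N(d2) = 0.00072367
C = 11.0500 * 0.99891769 * 0.00081522 - 12.3900 * 0.99418597 * 0.00072367 = 0.0001


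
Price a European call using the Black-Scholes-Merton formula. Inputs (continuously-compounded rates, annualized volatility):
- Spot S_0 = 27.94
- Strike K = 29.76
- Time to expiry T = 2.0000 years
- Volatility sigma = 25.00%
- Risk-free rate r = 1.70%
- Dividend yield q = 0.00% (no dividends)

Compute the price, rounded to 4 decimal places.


d1 = (ln(S/K) + (r - q + 0.5*sigma^2) * T) / (sigma * sqrt(T)) = 0.09445290
d2 = d1 - sigma * sqrt(T) = -0.25910049
exp(-rT) = 0.96657150; exp(-qT) = 1.00000000
C = S_0 * exp(-qT) * N(d1) - K * exp(-rT) * N(d2)
N(d1) = 0.53762530; N(d2) = 0.39777885
C = 27.9400 * 1.00000000 * 0.53762530 - 29.7600 * 0.96657150 * 0.39777885 = 3.5791

Answer: Price = 3.5791


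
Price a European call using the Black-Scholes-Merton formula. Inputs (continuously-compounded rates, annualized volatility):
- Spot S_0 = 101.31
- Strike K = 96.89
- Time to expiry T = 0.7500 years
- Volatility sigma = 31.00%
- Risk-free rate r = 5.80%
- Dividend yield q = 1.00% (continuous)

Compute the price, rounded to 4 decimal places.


d1 = (ln(S/K) + (r - q + 0.5*sigma^2) * T) / (sigma * sqrt(T)) = 0.43448889
d2 = d1 - sigma * sqrt(T) = 0.16602101
exp(-rT) = 0.95743255; exp(-qT) = 0.99252805
C = S_0 * exp(-qT) * N(d1) - K * exp(-rT) * N(d2)
N(d1) = 0.66803327; N(d2) = 0.56592979
C = 101.3100 * 0.99252805 * 0.66803327 - 96.8900 * 0.95743255 * 0.56592979 = 14.6739

Answer: Price = 14.6739


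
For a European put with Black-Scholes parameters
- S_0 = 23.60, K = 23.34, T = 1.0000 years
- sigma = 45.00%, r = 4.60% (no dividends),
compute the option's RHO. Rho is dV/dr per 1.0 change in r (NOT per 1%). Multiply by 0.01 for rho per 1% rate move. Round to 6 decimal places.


d1 = 0.3518401893; d2 = -0.0981598107
phi(d1) = 0.3749981102; exp(-qT) = 1.0000000000; exp(-rT) = 0.9550419622
N(-d2) = 0.5390973027
Rho = -K*T*exp(-rT)*N(-d2) = -23.3400 * 1.0000 * 0.9550419622 * 0.5390973027 = -12.016845

Answer: Rho = -12.016845


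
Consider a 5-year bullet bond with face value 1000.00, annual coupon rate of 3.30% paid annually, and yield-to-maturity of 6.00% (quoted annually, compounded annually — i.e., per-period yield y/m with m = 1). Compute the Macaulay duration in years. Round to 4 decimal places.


Answer: Macaulay duration = 4.6681 years

Derivation:
Coupon per period c = face * coupon_rate / m = 33.000000
Periods per year m = 1; per-period yield y/m = 0.060000
Number of cashflows N = 5
Cashflows (t years, CF_t, discount factor 1/(1+y/m)^(m*t), PV):
  t = 1.0000: CF_t = 33.000000, DF = 0.943396, PV = 31.132075
  t = 2.0000: CF_t = 33.000000, DF = 0.889996, PV = 29.369883
  t = 3.0000: CF_t = 33.000000, DF = 0.839619, PV = 27.707436
  t = 4.0000: CF_t = 33.000000, DF = 0.792094, PV = 26.139091
  t = 5.0000: CF_t = 1033.000000, DF = 0.747258, PV = 771.917693
Price P = sum_t PV_t = 886.266178
Macaulay numerator sum_t t * PV_t:
  t * PV_t at t = 1.0000: 31.132075
  t * PV_t at t = 2.0000: 58.739765
  t * PV_t at t = 3.0000: 83.122309
  t * PV_t at t = 4.0000: 104.556364
  t * PV_t at t = 5.0000: 3859.588463
Macaulay duration D = (sum_t t * PV_t) / P = 4137.138976 / 886.266178 = 4.668055


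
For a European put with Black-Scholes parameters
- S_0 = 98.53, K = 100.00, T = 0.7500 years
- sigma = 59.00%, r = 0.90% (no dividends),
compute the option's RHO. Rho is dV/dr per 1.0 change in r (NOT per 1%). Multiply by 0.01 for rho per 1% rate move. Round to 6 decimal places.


Answer: Rho = -45.211342

Derivation:
d1 = 0.2397048413; d2 = -0.2712501470
phi(d1) = 0.3876440572; exp(-qT) = 1.0000000000; exp(-rT) = 0.9932727301
N(-d2) = 0.6069006768
Rho = -K*T*exp(-rT)*N(-d2) = -100.0000 * 0.7500 * 0.9932727301 * 0.6069006768 = -45.211342


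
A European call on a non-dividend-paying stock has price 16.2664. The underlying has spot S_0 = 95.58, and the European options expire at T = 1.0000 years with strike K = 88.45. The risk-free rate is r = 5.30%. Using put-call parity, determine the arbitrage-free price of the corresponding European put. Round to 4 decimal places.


Answer: Put price = 4.5706

Derivation:
Put-call parity: C - P = S_0 * exp(-qT) - K * exp(-rT).
S_0 * exp(-qT) = 95.5800 * 1.00000000 = 95.58000000
K * exp(-rT) = 88.4500 * 0.94838001 = 83.88421210
P = C - S*exp(-qT) + K*exp(-rT)
P = 16.2664 - 95.58000000 + 83.88421210 = 4.5706


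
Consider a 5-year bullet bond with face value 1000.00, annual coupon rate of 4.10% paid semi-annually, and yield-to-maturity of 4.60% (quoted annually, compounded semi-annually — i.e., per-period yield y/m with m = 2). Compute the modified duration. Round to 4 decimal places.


Coupon per period c = face * coupon_rate / m = 20.500000
Periods per year m = 2; per-period yield y/m = 0.023000
Number of cashflows N = 10
Cashflows (t years, CF_t, discount factor 1/(1+y/m)^(m*t), PV):
  t = 0.5000: CF_t = 20.500000, DF = 0.977517, PV = 20.039101
  t = 1.0000: CF_t = 20.500000, DF = 0.955540, PV = 19.588564
  t = 1.5000: CF_t = 20.500000, DF = 0.934056, PV = 19.148156
  t = 2.0000: CF_t = 20.500000, DF = 0.913056, PV = 18.717650
  t = 2.5000: CF_t = 20.500000, DF = 0.892528, PV = 18.296823
  t = 3.0000: CF_t = 20.500000, DF = 0.872461, PV = 17.885458
  t = 3.5000: CF_t = 20.500000, DF = 0.852846, PV = 17.483341
  t = 4.0000: CF_t = 20.500000, DF = 0.833671, PV = 17.090265
  t = 4.5000: CF_t = 20.500000, DF = 0.814928, PV = 16.706026
  t = 5.0000: CF_t = 1020.500000, DF = 0.796606, PV = 812.936591
Price P = sum_t PV_t = 977.891974
First compute Macaulay numerator sum_t t * PV_t:
  t * PV_t at t = 0.5000: 10.019550
  t * PV_t at t = 1.0000: 19.588564
  t * PV_t at t = 1.5000: 28.722234
  t * PV_t at t = 2.0000: 37.435300
  t * PV_t at t = 2.5000: 45.742058
  t * PV_t at t = 3.0000: 53.656373
  t * PV_t at t = 3.5000: 61.191693
  t * PV_t at t = 4.0000: 68.361059
  t * PV_t at t = 4.5000: 75.177118
  t * PV_t at t = 5.0000: 4064.682955
Macaulay duration D = 4464.576904 / 977.891974 = 4.565511
Modified duration = D / (1 + y/m) = 4.565511 / (1 + 0.023000) = 4.462865

Answer: Modified duration = 4.4629


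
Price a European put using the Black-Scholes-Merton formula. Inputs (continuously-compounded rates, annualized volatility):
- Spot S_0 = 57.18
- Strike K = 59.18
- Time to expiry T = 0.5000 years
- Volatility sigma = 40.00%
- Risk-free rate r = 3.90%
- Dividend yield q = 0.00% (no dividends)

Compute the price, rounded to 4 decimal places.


Answer: Price = 6.9163

Derivation:
d1 = (ln(S/K) + (r - q + 0.5*sigma^2) * T) / (sigma * sqrt(T)) = 0.08881452
d2 = d1 - sigma * sqrt(T) = -0.19402819
exp(-rT) = 0.98068890; exp(-qT) = 1.00000000
P = K * exp(-rT) * N(-d2) - S_0 * exp(-qT) * N(-d1)
N(-d1) = 0.46461466; N(-d2) = 0.57692310
P = 59.1800 * 0.98068890 * 0.57692310 - 57.1800 * 1.00000000 * 0.46461466 = 6.9163


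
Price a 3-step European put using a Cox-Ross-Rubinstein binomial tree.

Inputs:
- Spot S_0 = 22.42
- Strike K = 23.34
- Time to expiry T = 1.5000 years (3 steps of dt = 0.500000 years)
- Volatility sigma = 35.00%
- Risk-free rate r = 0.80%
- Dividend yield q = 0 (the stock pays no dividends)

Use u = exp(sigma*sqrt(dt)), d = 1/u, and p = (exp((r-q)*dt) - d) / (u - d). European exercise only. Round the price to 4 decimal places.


dt = T/N = 0.500000
u = exp(sigma*sqrt(dt)) = 1.280803; d = 1/u = 0.780760
p = (exp((r-q)*dt) - d) / (u - d) = 0.446457
Discount per step: exp(-r*dt) = 0.996008
Stock lattice S(k, i) with i counting down-moves:
  k=0: S(0,0) = 22.4200
  k=1: S(1,0) = 28.7156; S(1,1) = 17.5046
  k=2: S(2,0) = 36.7790; S(2,1) = 22.4200; S(2,2) = 13.6669
  k=3: S(3,0) = 47.1067; S(3,1) = 28.7156; S(3,2) = 17.5046; S(3,3) = 10.6706
Terminal payoffs V(N, i) = max(K - S_T, 0):
  V(3,0) = 0.000000; V(3,1) = 0.000000; V(3,2) = 5.835359; V(3,3) = 12.669411
Backward induction: V(k, i) = exp(-r*dt) * [p * V(k+1, i) + (1-p) * V(k+1, i+1)].
  V(2,0) = exp(-r*dt) * [p*0.000000 + (1-p)*0.000000] = 0.000000
  V(2,1) = exp(-r*dt) * [p*0.000000 + (1-p)*5.835359] = 3.217225
  V(2,2) = exp(-r*dt) * [p*5.835359 + (1-p)*12.669411] = 9.579902
  V(1,0) = exp(-r*dt) * [p*0.000000 + (1-p)*3.217225] = 1.773762
  V(1,1) = exp(-r*dt) * [p*3.217225 + (1-p)*9.579902] = 6.712335
  V(0,0) = exp(-r*dt) * [p*1.773762 + (1-p)*6.712335] = 4.489479

Answer: Price = V(0,0) = 4.4895


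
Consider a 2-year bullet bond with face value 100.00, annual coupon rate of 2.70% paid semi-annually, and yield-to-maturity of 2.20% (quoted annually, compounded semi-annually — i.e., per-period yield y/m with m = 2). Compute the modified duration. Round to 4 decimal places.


Coupon per period c = face * coupon_rate / m = 1.350000
Periods per year m = 2; per-period yield y/m = 0.011000
Number of cashflows N = 4
Cashflows (t years, CF_t, discount factor 1/(1+y/m)^(m*t), PV):
  t = 0.5000: CF_t = 1.350000, DF = 0.989120, PV = 1.335312
  t = 1.0000: CF_t = 1.350000, DF = 0.978358, PV = 1.320783
  t = 1.5000: CF_t = 1.350000, DF = 0.967713, PV = 1.306412
  t = 2.0000: CF_t = 101.350000, DF = 0.957184, PV = 97.010587
Price P = sum_t PV_t = 100.973094
First compute Macaulay numerator sum_t t * PV_t:
  t * PV_t at t = 0.5000: 0.667656
  t * PV_t at t = 1.0000: 1.320783
  t * PV_t at t = 1.5000: 1.959619
  t * PV_t at t = 2.0000: 194.021173
Macaulay duration D = 197.969231 / 100.973094 = 1.960614
Modified duration = D / (1 + y/m) = 1.960614 / (1 + 0.011000) = 1.939282

Answer: Modified duration = 1.9393


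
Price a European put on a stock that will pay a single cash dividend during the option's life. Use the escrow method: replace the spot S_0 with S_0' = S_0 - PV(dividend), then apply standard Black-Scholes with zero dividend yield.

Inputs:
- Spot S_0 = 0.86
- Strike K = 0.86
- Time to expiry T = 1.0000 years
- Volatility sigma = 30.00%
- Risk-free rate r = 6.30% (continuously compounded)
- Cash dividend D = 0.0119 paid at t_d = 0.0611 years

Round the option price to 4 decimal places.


PV(D) = D * exp(-r * t_d) = 0.0119 * 0.99615810 = 0.01185428
S_0' = S_0 - PV(D) = 0.8600 - 0.01185428 = 0.84814572
d1 = (ln(S_0'/K) + (r + sigma^2/2)*T) / (sigma*sqrt(T)) = 0.31373357
d2 = d1 - sigma*sqrt(T) = 0.01373357
exp(-rT) = 0.93894347
N(-d1) = 0.37686170; N(-d2) = 0.49452127
P = K * exp(-rT) * N(-d2) - S_0' * N(-d1) = 0.8600 * 0.93894347 * 0.49452127 - 0.84814572 * 0.37686170 = 0.0797

Answer: Price = 0.0797


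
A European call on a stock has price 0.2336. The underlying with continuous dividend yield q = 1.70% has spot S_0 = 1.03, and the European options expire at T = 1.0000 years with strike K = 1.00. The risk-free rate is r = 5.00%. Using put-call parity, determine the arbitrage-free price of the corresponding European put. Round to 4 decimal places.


Put-call parity: C - P = S_0 * exp(-qT) - K * exp(-rT).
S_0 * exp(-qT) = 1.0300 * 0.98314368 = 1.01263800
K * exp(-rT) = 1.0000 * 0.95122942 = 0.95122942
P = C - S*exp(-qT) + K*exp(-rT)
P = 0.2336 - 1.01263800 + 0.95122942 = 0.1722

Answer: Put price = 0.1722


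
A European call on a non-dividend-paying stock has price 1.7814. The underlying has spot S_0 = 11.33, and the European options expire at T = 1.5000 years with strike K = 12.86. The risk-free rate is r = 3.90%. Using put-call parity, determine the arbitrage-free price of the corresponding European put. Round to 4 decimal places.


Answer: Put price = 2.5807

Derivation:
Put-call parity: C - P = S_0 * exp(-qT) - K * exp(-rT).
S_0 * exp(-qT) = 11.3300 * 1.00000000 = 11.33000000
K * exp(-rT) = 12.8600 * 0.94317824 = 12.12927217
P = C - S*exp(-qT) + K*exp(-rT)
P = 1.7814 - 11.33000000 + 12.12927217 = 2.5807


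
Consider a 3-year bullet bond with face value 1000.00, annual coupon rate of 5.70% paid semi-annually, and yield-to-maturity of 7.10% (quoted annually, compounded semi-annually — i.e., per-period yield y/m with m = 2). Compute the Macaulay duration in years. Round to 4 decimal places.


Coupon per period c = face * coupon_rate / m = 28.500000
Periods per year m = 2; per-period yield y/m = 0.035500
Number of cashflows N = 6
Cashflows (t years, CF_t, discount factor 1/(1+y/m)^(m*t), PV):
  t = 0.5000: CF_t = 28.500000, DF = 0.965717, PV = 27.522936
  t = 1.0000: CF_t = 28.500000, DF = 0.932609, PV = 26.579368
  t = 1.5000: CF_t = 28.500000, DF = 0.900637, PV = 25.668149
  t = 2.0000: CF_t = 28.500000, DF = 0.869760, PV = 24.788169
  t = 2.5000: CF_t = 28.500000, DF = 0.839942, PV = 23.938357
  t = 3.0000: CF_t = 1028.500000, DF = 0.811147, PV = 834.264333
Price P = sum_t PV_t = 962.761312
Macaulay numerator sum_t t * PV_t:
  t * PV_t at t = 0.5000: 13.761468
  t * PV_t at t = 1.0000: 26.579368
  t * PV_t at t = 1.5000: 38.502223
  t * PV_t at t = 2.0000: 49.576338
  t * PV_t at t = 2.5000: 59.845893
  t * PV_t at t = 3.0000: 2502.792998
Macaulay duration D = (sum_t t * PV_t) / P = 2691.058289 / 962.761312 = 2.795146

Answer: Macaulay duration = 2.7951 years
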